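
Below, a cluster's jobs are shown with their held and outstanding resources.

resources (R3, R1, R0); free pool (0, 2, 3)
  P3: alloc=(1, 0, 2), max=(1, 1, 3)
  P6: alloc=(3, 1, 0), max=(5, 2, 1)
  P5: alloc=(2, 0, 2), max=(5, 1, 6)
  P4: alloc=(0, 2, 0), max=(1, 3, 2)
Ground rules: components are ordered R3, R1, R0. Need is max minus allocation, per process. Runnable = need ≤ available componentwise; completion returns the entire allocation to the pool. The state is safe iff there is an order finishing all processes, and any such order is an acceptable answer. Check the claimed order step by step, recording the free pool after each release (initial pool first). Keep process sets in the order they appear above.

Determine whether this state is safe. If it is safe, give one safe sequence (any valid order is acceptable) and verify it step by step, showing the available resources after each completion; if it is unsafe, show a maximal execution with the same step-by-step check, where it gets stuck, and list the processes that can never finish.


UNSAFE.
Key observation: R3 is the bottleneck — with P3, P4 done the pool holds (1, 4, 5), short of every remaining need.
Going as far as possible: P3, P4; after that, nothing fits. Verifying each step:
  pool = (0, 2, 3)
  P3: need (0, 1, 1) fits (0, 2, 3); releases (1, 0, 2), pool now (1, 2, 5)
  P4: need (1, 1, 2) fits (1, 2, 5); releases (0, 2, 0), pool now (1, 4, 5)
  P6 still needs (2, 1, 1) but only (1, 4, 5) is free — short on R3
  P5 still needs (3, 1, 4) but only (1, 4, 5) is free — short on R3
Permanently blocked: P6 and P5.


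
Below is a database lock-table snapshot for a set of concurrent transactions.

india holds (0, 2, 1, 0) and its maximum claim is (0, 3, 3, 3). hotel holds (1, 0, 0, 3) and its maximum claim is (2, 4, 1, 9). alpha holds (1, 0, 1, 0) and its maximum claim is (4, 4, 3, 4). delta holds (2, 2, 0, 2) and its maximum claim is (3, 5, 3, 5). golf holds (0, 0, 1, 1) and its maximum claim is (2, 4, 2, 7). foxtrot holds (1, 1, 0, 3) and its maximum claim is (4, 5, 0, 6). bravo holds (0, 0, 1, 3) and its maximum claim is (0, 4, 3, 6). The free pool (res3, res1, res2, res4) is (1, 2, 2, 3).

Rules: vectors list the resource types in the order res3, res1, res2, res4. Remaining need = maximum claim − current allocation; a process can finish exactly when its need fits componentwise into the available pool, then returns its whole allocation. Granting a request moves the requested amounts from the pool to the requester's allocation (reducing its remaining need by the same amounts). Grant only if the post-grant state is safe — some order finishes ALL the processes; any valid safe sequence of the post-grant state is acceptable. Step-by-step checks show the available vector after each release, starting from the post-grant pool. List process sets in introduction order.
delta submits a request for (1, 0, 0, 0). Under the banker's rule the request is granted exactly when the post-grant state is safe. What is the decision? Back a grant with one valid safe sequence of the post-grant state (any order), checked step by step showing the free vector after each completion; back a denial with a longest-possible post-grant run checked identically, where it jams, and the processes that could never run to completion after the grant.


GRANT: granting preserves safety; a valid post-grant sequence is india, delta, foxtrot, alpha, hotel, bravo, golf.
Key observation: after the grant the pool drops to (0, 2, 2, 3), which still lets india finish first and unwind the rest.
Step-by-step check of the post-grant state:
  pool = (0, 2, 2, 3)
  india: need (0, 1, 2, 3) fits (0, 2, 2, 3); releases (0, 2, 1, 0), pool now (0, 4, 3, 3)
  delta: need (0, 3, 3, 3) fits (0, 4, 3, 3); releases (3, 2, 0, 2), pool now (3, 6, 3, 5)
  foxtrot: need (3, 4, 0, 3) fits (3, 6, 3, 5); releases (1, 1, 0, 3), pool now (4, 7, 3, 8)
  alpha: need (3, 4, 2, 4) fits (4, 7, 3, 8); releases (1, 0, 1, 0), pool now (5, 7, 4, 8)
  hotel: need (1, 4, 1, 6) fits (5, 7, 4, 8); releases (1, 0, 0, 3), pool now (6, 7, 4, 11)
  bravo: need (0, 4, 2, 3) fits (6, 7, 4, 11); releases (0, 0, 1, 3), pool now (6, 7, 5, 14)
  golf: need (2, 4, 1, 6) fits (6, 7, 5, 14); releases (0, 0, 1, 1), pool now (6, 7, 6, 15)


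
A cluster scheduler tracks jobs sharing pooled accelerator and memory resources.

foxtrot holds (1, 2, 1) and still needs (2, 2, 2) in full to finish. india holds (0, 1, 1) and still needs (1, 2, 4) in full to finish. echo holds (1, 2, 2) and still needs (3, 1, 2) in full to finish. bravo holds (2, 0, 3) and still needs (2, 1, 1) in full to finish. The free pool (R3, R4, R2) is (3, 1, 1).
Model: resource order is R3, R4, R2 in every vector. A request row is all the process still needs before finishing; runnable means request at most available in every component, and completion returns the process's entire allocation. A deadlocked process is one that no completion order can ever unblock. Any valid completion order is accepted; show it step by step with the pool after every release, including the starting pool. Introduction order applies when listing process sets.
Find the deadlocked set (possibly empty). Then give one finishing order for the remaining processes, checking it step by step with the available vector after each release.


Nothing here is deadlocked.
Key observation: the pool covers bravo at once, and every later process fits after earlier releases.
A valid finishing order for the others: bravo, echo, india, foxtrot. Step-by-step check:
  pool = (3, 1, 1)
  bravo needs (2, 1, 1) <= (3, 1, 1) -> finishes; pool += (2, 0, 3) = (5, 1, 4)
  echo needs (3, 1, 2) <= (5, 1, 4) -> finishes; pool += (1, 2, 2) = (6, 3, 6)
  india needs (1, 2, 4) <= (6, 3, 6) -> finishes; pool += (0, 1, 1) = (6, 4, 7)
  foxtrot needs (2, 2, 2) <= (6, 4, 7) -> finishes; pool += (1, 2, 1) = (7, 6, 8)


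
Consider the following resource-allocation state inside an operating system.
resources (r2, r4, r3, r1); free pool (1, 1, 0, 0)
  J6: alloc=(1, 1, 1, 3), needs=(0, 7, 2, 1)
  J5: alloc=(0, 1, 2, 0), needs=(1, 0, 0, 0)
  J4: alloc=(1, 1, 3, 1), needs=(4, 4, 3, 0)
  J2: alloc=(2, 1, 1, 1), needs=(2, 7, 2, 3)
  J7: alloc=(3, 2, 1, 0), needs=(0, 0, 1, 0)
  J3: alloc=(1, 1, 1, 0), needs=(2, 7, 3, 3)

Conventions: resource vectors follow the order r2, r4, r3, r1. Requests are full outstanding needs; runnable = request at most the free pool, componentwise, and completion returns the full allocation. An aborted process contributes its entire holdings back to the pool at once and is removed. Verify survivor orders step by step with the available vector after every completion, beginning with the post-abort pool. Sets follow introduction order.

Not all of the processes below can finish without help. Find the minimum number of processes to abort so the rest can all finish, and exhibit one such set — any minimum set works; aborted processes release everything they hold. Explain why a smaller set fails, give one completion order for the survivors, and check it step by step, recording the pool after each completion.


Abort J6 and J3.
Key observation: J2 had no path to completion before; after the abort of J6 and J3 ((2, 2, 2, 3) returned), step 4 is where it fits.
Minimality, checking each single-abort alternative: J6 alone leaves J2 blocked (short on r4); J5 alone leaves J6 blocked (short on r4); J4 alone leaves J6 blocked (short on r4); J2 alone leaves J6 blocked (short on r4); J7 alone leaves J6 blocked (short on r4); J3 alone leaves J6 blocked (short on r4).
Survivors finish in the order: J5, J7, J4, J2. Walking it through (pool after the aborts first):
  pool = (3, 3, 2, 3)
  J5: need (1, 0, 0, 0) fits (3, 3, 2, 3); releases (0, 1, 2, 0), pool now (3, 4, 4, 3)
  J7: need (0, 0, 1, 0) fits (3, 4, 4, 3); releases (3, 2, 1, 0), pool now (6, 6, 5, 3)
  J4: need (4, 4, 3, 0) fits (6, 6, 5, 3); releases (1, 1, 3, 1), pool now (7, 7, 8, 4)
  J2: need (2, 7, 2, 3) fits (7, 7, 8, 4); releases (2, 1, 1, 1), pool now (9, 8, 9, 5)


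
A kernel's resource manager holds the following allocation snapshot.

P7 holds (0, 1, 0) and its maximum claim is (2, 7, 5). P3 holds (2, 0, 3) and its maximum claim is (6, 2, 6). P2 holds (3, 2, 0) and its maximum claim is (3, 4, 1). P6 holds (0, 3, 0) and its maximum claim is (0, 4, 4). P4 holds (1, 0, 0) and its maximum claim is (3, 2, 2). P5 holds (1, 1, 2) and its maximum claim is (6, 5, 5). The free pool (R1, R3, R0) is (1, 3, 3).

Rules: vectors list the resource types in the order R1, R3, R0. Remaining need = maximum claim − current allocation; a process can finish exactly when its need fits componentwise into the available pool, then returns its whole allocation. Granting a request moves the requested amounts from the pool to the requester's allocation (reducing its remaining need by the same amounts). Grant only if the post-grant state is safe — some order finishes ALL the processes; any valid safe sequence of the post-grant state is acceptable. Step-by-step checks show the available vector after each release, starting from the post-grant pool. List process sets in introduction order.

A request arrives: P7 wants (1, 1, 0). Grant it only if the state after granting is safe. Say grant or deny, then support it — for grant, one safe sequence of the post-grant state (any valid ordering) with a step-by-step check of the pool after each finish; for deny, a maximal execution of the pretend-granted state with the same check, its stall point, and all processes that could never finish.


GRANT — the state after the grant stays safe, e.g. via P2, P4, P3, P6, P7, P5.
Key observation: with (0, 2, 3) left after the transfer, P2 can run at once — the state stays safe.
Verifying the post-grant state step by step:
  pool = (0, 2, 3)
  run P2 (needs (0, 2, 1), free (0, 2, 3)); after release of (3, 2, 0) the pool is (3, 4, 3)
  run P4 (needs (2, 2, 2), free (3, 4, 3)); after release of (1, 0, 0) the pool is (4, 4, 3)
  run P3 (needs (4, 2, 3), free (4, 4, 3)); after release of (2, 0, 3) the pool is (6, 4, 6)
  run P6 (needs (0, 1, 4), free (6, 4, 6)); after release of (0, 3, 0) the pool is (6, 7, 6)
  run P7 (needs (1, 5, 5), free (6, 7, 6)); after release of (1, 2, 0) the pool is (7, 9, 6)
  run P5 (needs (5, 4, 3), free (7, 9, 6)); after release of (1, 1, 2) the pool is (8, 10, 8)


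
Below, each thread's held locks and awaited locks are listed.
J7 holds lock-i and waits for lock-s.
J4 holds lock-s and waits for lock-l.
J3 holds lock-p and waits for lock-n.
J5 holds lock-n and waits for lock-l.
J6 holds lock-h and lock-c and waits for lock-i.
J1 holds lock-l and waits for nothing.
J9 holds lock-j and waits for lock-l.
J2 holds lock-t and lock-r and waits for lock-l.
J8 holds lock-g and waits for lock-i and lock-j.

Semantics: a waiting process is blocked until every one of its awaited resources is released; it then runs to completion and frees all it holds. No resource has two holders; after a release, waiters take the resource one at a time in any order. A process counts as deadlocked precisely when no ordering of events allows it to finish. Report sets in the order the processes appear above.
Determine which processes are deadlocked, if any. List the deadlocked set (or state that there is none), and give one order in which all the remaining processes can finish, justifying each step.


Nothing here is deadlocked.
Key observation: the wait graph is acyclic; completion cascades from the unblocked processes through everyone else.
A valid finishing order for the others: J1, J5, J2, J4, J9, J7, J6, J8, J3.
Step-by-step check:
  J1 waits on nothing -> runs at once and releases lock-l
  J5 waits on lock-l — all released -> runs and releases lock-n
  J2 waits on lock-l — all released -> runs and releases lock-t and lock-r
  J4 waits on lock-l — all released -> runs and releases lock-s
  J9 waits on lock-l — all released -> runs and releases lock-j
  J7 waits on lock-s — all released -> runs and releases lock-i
  J6 waits on lock-i — all released -> runs and releases lock-h and lock-c
  J8 waits on lock-i and lock-j — all released -> runs and releases lock-g
  J3 waits on lock-n — all released -> runs and releases lock-p


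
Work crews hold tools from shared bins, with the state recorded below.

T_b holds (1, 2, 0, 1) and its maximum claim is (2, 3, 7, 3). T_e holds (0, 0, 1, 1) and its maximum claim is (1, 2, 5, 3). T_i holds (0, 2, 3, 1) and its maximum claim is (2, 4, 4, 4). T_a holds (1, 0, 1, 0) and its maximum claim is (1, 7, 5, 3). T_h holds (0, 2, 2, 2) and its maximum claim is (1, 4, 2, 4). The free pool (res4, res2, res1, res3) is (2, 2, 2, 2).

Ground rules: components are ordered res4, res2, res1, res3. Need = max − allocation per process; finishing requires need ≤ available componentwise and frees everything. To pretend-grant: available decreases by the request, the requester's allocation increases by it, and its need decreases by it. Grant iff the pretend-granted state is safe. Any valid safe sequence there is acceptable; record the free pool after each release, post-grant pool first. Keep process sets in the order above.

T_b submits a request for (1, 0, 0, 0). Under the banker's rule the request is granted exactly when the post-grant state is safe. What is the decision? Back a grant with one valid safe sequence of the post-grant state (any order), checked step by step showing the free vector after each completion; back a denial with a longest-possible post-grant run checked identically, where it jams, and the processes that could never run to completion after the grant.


DENY: after the grant no complete ordering would exist.
Key observation: after T_h, T_e the pool peaks at (1, 4, 5, 5), and each blocked process is short somewhere: T_b on res1; T_i on res4; T_a on res2.
Pretend the grant happened; the run T_h, T_e goes as far as possible. Step-by-step check:
  pool = (1, 2, 2, 2)
  T_h needs (1, 2, 0, 2) <= (1, 2, 2, 2) -> finishes; pool += (0, 2, 2, 2) = (1, 4, 4, 4)
  T_e needs (1, 2, 4, 2) <= (1, 4, 4, 4) -> finishes; pool += (0, 0, 1, 1) = (1, 4, 5, 5)
  blocked: T_b wants (0, 1, 7, 2), pool (1, 4, 5, 5) — not enough res1
  blocked: T_i wants (2, 2, 1, 3), pool (1, 4, 5, 5) — not enough res4
  blocked: T_a wants (0, 7, 4, 3), pool (1, 4, 5, 5) — not enough res2
Had the request been granted, T_b, T_i and T_a could never finish.


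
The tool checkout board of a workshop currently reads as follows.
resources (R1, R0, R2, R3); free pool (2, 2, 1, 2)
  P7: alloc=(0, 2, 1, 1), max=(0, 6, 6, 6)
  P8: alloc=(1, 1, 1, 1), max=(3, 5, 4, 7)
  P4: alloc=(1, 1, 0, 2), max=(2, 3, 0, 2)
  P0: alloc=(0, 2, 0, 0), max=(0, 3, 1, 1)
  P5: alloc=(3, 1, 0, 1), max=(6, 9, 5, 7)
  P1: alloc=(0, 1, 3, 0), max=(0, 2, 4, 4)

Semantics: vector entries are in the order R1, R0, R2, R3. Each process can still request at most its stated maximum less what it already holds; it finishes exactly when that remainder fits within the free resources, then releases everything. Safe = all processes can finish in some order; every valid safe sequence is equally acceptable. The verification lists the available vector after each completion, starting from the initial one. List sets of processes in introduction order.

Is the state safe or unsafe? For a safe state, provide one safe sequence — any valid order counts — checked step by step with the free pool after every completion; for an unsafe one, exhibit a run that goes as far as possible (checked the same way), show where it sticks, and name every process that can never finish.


UNSAFE — no complete ordering exists.
Key observation: even finishing P4, P0, P1 leaves just (3, 6, 4, 4) free — too little R3 for any of the remaining processes.
A maximal execution: P4, P0, P1 — then nothing else fits. Check, step by step:
  pool = (2, 2, 1, 2)
  run P4 (needs (1, 2, 0, 0), free (2, 2, 1, 2)); after release of (1, 1, 0, 2) the pool is (3, 3, 1, 4)
  run P0 (needs (0, 1, 1, 1), free (3, 3, 1, 4)); after release of (0, 2, 0, 0) the pool is (3, 5, 1, 4)
  run P1 (needs (0, 1, 1, 4), free (3, 5, 1, 4)); after release of (0, 1, 3, 0) the pool is (3, 6, 4, 4)
  blocked: P7 wants (0, 4, 5, 5), pool (3, 6, 4, 4) — not enough R2 and R3
  blocked: P8 wants (2, 4, 3, 6), pool (3, 6, 4, 4) — not enough R3
  blocked: P5 wants (3, 8, 5, 6), pool (3, 6, 4, 4) — not enough R0, R2 and R3
Never able to finish: P7, P8 and P5.


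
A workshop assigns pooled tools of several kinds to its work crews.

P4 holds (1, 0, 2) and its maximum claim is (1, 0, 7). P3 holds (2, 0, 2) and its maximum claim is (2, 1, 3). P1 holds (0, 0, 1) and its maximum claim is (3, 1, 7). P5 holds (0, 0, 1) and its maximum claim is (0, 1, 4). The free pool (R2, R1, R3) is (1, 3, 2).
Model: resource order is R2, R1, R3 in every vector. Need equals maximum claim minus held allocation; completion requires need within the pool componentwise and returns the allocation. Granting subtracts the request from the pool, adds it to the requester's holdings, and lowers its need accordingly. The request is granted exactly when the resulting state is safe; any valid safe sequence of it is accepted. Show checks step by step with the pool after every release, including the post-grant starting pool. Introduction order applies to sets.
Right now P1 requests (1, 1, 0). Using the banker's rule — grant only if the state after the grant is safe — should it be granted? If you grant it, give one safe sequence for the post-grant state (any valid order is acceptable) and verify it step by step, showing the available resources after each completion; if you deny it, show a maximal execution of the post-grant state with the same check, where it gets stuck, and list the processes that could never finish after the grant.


GRANT. The post-grant state is safe; one safe sequence: P3, P5, P4, P1.
Key observation: granting shrinks the pool to (0, 2, 2), yet P3 still fits and the chain goes through.
Verifying the post-grant state step by step:
  pool = (0, 2, 2)
  run P3 (needs (0, 1, 1), free (0, 2, 2)); after release of (2, 0, 2) the pool is (2, 2, 4)
  run P5 (needs (0, 1, 3), free (2, 2, 4)); after release of (0, 0, 1) the pool is (2, 2, 5)
  run P4 (needs (0, 0, 5), free (2, 2, 5)); after release of (1, 0, 2) the pool is (3, 2, 7)
  run P1 (needs (2, 0, 6), free (3, 2, 7)); after release of (1, 1, 1) the pool is (4, 3, 8)


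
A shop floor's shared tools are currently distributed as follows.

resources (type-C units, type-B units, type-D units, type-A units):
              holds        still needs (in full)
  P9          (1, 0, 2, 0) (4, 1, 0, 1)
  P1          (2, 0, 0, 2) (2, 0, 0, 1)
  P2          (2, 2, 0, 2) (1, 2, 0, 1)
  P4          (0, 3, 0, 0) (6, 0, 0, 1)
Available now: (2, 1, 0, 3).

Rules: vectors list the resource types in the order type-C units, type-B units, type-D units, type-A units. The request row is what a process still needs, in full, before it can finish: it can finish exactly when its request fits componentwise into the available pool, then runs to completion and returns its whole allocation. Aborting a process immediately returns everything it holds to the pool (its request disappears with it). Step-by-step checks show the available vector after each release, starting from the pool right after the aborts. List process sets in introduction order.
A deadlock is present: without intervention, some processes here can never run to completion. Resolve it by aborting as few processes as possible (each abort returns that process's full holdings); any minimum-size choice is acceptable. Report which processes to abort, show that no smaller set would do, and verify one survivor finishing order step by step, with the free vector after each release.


Abort P2.
Key observation: before aborting P2, P4 was permanently blocked — no order could ever run it; afterwards it completes at step 3.
Minimality: the empty abort set fails — the state is deadlocked as it stands.
One survivor order: P9, P1, P4. Walking it through (post-abort pool first):
  pool = (4, 3, 0, 5)
  run P9 (needs (4, 1, 0, 1), free (4, 3, 0, 5)); after release of (1, 0, 2, 0) the pool is (5, 3, 2, 5)
  run P1 (needs (2, 0, 0, 1), free (5, 3, 2, 5)); after release of (2, 0, 0, 2) the pool is (7, 3, 2, 7)
  run P4 (needs (6, 0, 0, 1), free (7, 3, 2, 7)); after release of (0, 3, 0, 0) the pool is (7, 6, 2, 7)


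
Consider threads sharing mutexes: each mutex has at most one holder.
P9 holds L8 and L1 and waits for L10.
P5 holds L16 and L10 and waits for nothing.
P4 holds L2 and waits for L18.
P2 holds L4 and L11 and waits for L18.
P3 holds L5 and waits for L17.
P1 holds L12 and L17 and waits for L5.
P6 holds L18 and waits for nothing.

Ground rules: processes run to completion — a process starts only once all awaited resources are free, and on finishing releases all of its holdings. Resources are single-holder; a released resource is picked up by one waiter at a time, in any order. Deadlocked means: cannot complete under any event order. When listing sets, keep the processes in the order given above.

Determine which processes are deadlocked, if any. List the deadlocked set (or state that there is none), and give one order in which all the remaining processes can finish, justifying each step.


Deadlocked set: P3 and P1.
Key observation: the wait chain closes on itself along P3 -> P1 -> P3; no other process is dragged down with it.
One completion order for the rest: P6, P4, P5, P9, P2.
Check, step by step:
  P6 waits on nothing -> runs at once and releases L18
  P4: everything it awaited (L18) is free; runs, freeing L2
  P5 waits on nothing -> runs at once and releases L16 and L10
  P9: everything it awaited (L10) is free; runs, freeing L8 and L1
  P2: everything it awaited (L18) is free; runs, freeing L4 and L11


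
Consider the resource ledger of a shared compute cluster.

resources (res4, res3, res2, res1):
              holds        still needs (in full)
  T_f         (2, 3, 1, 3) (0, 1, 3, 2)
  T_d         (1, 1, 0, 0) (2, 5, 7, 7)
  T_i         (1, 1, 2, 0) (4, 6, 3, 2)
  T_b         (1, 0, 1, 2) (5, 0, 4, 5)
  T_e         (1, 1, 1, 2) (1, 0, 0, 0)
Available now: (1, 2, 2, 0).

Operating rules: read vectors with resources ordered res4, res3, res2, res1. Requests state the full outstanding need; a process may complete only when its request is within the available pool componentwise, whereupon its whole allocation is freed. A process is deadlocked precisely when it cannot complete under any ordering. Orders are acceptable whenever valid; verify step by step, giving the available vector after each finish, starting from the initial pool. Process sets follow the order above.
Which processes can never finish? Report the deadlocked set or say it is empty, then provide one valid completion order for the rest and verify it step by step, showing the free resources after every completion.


No process is deadlocked.
Key observation: the pool covers T_e at once, and every later process fits after earlier releases.
A valid finishing order for the others: T_e, T_f, T_i, T_b, T_d. Check, step by step:
  pool = (1, 2, 2, 0)
  run T_e (needs (1, 0, 0, 0), free (1, 2, 2, 0)); after release of (1, 1, 1, 2) the pool is (2, 3, 3, 2)
  run T_f (needs (0, 1, 3, 2), free (2, 3, 3, 2)); after release of (2, 3, 1, 3) the pool is (4, 6, 4, 5)
  run T_i (needs (4, 6, 3, 2), free (4, 6, 4, 5)); after release of (1, 1, 2, 0) the pool is (5, 7, 6, 5)
  run T_b (needs (5, 0, 4, 5), free (5, 7, 6, 5)); after release of (1, 0, 1, 2) the pool is (6, 7, 7, 7)
  run T_d (needs (2, 5, 7, 7), free (6, 7, 7, 7)); after release of (1, 1, 0, 0) the pool is (7, 8, 7, 7)


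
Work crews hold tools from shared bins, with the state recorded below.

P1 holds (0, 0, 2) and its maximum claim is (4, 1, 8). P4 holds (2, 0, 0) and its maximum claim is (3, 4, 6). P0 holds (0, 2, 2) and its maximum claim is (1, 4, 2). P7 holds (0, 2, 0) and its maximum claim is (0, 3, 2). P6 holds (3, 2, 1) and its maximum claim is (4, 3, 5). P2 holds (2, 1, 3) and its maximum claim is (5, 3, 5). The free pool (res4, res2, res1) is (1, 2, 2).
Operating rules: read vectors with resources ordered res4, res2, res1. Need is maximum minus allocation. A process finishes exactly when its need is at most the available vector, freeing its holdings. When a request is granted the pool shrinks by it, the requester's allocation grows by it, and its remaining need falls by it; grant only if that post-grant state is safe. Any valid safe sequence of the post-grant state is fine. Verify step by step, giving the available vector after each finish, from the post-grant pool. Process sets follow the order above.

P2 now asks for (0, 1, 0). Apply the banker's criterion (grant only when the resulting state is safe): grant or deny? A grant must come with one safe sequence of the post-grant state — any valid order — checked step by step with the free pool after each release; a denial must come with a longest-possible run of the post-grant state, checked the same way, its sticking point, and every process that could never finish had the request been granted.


GRANT — the state after the grant stays safe, e.g. via P7, P0, P6, P2, P1, P4.
Key observation: with (1, 1, 2) left after the transfer, P7 can run at once — the state stays safe.
Check on the post-grant state, step by step:
  pool = (1, 1, 2)
  P7: need (0, 1, 2) fits (1, 1, 2); releases (0, 2, 0), pool now (1, 3, 2)
  P0: need (1, 2, 0) fits (1, 3, 2); releases (0, 2, 2), pool now (1, 5, 4)
  P6: need (1, 1, 4) fits (1, 5, 4); releases (3, 2, 1), pool now (4, 7, 5)
  P2: need (3, 1, 2) fits (4, 7, 5); releases (2, 2, 3), pool now (6, 9, 8)
  P1: need (4, 1, 6) fits (6, 9, 8); releases (0, 0, 2), pool now (6, 9, 10)
  P4: need (1, 4, 6) fits (6, 9, 10); releases (2, 0, 0), pool now (8, 9, 10)


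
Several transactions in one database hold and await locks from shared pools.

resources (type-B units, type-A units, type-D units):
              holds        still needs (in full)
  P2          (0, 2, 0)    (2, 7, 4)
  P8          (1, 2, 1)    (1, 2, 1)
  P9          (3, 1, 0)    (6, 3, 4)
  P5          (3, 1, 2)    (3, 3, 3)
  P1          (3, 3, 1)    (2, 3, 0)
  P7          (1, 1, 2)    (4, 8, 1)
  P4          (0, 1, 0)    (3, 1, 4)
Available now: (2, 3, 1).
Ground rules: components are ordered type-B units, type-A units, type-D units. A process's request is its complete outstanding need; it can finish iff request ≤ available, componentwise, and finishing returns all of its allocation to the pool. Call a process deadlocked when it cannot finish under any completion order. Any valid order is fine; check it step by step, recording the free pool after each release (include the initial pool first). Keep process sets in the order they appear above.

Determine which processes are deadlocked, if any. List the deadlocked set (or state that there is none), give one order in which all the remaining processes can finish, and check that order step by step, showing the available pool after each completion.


Nothing here is deadlocked.
Key observation: beginning at P8, releases accumulate fast enough that every process eventually fits.
The rest can finish in the order P8, P1, P5, P9, P2, P4, P7. Step-by-step check:
  pool = (2, 3, 1)
  run P8 (needs (1, 2, 1), free (2, 3, 1)); after release of (1, 2, 1) the pool is (3, 5, 2)
  run P1 (needs (2, 3, 0), free (3, 5, 2)); after release of (3, 3, 1) the pool is (6, 8, 3)
  run P5 (needs (3, 3, 3), free (6, 8, 3)); after release of (3, 1, 2) the pool is (9, 9, 5)
  run P9 (needs (6, 3, 4), free (9, 9, 5)); after release of (3, 1, 0) the pool is (12, 10, 5)
  run P2 (needs (2, 7, 4), free (12, 10, 5)); after release of (0, 2, 0) the pool is (12, 12, 5)
  run P4 (needs (3, 1, 4), free (12, 12, 5)); after release of (0, 1, 0) the pool is (12, 13, 5)
  run P7 (needs (4, 8, 1), free (12, 13, 5)); after release of (1, 1, 2) the pool is (13, 14, 7)


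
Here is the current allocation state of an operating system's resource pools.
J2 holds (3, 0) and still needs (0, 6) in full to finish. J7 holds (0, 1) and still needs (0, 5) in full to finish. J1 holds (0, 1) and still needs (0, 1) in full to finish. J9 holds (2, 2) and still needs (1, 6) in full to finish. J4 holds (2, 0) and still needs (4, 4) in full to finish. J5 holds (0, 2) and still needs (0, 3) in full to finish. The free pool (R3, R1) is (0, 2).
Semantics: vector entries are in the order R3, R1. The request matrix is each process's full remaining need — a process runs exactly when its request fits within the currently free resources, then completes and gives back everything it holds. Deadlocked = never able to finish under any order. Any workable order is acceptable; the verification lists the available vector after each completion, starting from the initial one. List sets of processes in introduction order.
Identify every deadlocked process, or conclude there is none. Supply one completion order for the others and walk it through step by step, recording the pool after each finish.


Nothing here is deadlocked.
Key observation: beginning at J1, releases accumulate fast enough that every process eventually fits.
A valid finishing order for the others: J1, J5, J7, J2, J9, J4. Check, step by step:
  pool = (0, 2)
  run J1 (needs (0, 1), free (0, 2)); after release of (0, 1) the pool is (0, 3)
  run J5 (needs (0, 3), free (0, 3)); after release of (0, 2) the pool is (0, 5)
  run J7 (needs (0, 5), free (0, 5)); after release of (0, 1) the pool is (0, 6)
  run J2 (needs (0, 6), free (0, 6)); after release of (3, 0) the pool is (3, 6)
  run J9 (needs (1, 6), free (3, 6)); after release of (2, 2) the pool is (5, 8)
  run J4 (needs (4, 4), free (5, 8)); after release of (2, 0) the pool is (7, 8)


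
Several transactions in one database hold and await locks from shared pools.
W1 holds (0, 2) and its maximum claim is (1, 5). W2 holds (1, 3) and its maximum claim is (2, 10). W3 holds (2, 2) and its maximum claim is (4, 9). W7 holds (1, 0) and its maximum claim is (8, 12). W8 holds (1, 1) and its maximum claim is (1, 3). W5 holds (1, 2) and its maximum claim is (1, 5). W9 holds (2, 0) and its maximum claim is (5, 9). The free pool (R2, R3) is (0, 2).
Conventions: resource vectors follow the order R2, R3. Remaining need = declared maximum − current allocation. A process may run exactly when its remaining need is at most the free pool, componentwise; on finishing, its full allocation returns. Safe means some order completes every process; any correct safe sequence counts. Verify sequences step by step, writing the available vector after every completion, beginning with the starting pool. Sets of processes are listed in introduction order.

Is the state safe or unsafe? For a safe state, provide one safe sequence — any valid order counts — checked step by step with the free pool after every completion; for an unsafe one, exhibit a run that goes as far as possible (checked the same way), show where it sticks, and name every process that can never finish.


SAFE — a valid safe sequence is W8, W1, W5, W2, W9, W3, W7.
Key observation: W8 is the earliest step where a requested resource binds exactly: need (0, 2), pool (0, 2) at its turn.
Verifying each step:
  pool = (0, 2)
  run W8 (needs (0, 2), free (0, 2)); after release of (1, 1) the pool is (1, 3)
  run W1 (needs (1, 3), free (1, 3)); after release of (0, 2) the pool is (1, 5)
  run W5 (needs (0, 3), free (1, 5)); after release of (1, 2) the pool is (2, 7)
  run W2 (needs (1, 7), free (2, 7)); after release of (1, 3) the pool is (3, 10)
  run W9 (needs (3, 9), free (3, 10)); after release of (2, 0) the pool is (5, 10)
  run W3 (needs (2, 7), free (5, 10)); after release of (2, 2) the pool is (7, 12)
  run W7 (needs (7, 12), free (7, 12)); after release of (1, 0) the pool is (8, 12)


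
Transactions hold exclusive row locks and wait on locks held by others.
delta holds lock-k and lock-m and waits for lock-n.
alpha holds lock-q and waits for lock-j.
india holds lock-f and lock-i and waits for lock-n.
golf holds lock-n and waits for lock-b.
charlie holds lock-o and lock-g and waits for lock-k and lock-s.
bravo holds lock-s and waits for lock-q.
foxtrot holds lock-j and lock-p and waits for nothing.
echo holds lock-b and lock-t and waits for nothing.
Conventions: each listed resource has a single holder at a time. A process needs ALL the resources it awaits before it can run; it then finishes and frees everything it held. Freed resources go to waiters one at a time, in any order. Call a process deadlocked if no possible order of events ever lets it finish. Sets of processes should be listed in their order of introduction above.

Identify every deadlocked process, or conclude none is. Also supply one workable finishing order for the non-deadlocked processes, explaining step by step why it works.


No process is deadlocked.
Key observation: every chain of waits terminates; starting from the processes that wait on nothing, all the rest unlock in turn.
One completion order for the rest: foxtrot, echo, alpha, golf, india, bravo, delta, charlie.
Walking it through:
  foxtrot waits on nothing -> runs at once and releases lock-j and lock-p
  echo waits on nothing -> runs at once and releases lock-b and lock-t
  alpha waits on lock-j — all released -> runs and releases lock-q
  golf waits on lock-b — all released -> runs and releases lock-n
  india waits on lock-n — all released -> runs and releases lock-f and lock-i
  bravo waits on lock-q — all released -> runs and releases lock-s
  delta waits on lock-n — all released -> runs and releases lock-k and lock-m
  charlie waits on lock-k and lock-s — all released -> runs and releases lock-o and lock-g


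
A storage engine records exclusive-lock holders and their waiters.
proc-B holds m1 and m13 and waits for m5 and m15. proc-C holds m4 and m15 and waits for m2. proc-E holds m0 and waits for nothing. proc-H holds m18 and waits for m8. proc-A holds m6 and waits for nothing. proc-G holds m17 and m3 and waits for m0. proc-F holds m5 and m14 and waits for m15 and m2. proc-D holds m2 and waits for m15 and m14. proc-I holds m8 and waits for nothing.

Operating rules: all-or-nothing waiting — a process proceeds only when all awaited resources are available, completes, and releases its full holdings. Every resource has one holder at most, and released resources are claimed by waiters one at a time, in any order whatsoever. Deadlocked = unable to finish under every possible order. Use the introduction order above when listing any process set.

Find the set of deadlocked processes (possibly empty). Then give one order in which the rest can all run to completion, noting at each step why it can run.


Deadlocked: proc-B, proc-C, proc-F and proc-D.
Key observation: the knot is the closed ring of waits proc-C -> proc-D -> proc-C; proc-F is caught in further circular waits and proc-B waits into the deadlock from upstream.
A valid finishing order for the others: proc-A, proc-E, proc-I, proc-H, proc-G.
Check, step by step:
  proc-A waits on nothing -> runs at once and releases m6
  proc-E waits on nothing -> runs at once and releases m0
  proc-I waits on nothing -> runs at once and releases m8
  proc-H: everything it awaited (m8) is free; runs, freeing m18
  proc-G: everything it awaited (m0) is free; runs, freeing m17 and m3


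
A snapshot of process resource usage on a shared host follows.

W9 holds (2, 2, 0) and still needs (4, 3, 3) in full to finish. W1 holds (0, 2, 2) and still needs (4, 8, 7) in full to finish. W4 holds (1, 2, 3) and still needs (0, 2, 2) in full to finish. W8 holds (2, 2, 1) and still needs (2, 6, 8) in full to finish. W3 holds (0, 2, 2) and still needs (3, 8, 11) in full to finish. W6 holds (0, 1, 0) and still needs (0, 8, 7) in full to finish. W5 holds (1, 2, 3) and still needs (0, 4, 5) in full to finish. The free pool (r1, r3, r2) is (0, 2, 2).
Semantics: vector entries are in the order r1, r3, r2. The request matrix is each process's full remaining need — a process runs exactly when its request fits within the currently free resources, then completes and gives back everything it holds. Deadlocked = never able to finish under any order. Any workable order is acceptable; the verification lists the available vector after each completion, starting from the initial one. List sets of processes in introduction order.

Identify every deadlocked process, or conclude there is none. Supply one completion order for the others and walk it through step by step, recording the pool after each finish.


No process is deadlocked.
Key observation: W4 can run right away; the returned allocation unlocks the remaining processes in turn.
A valid finishing order for the others: W4, W5, W8, W9, W6, W1, W3. Walking it through:
  pool = (0, 2, 2)
  W4 needs (0, 2, 2) <= (0, 2, 2) -> finishes; pool += (1, 2, 3) = (1, 4, 5)
  W5 needs (0, 4, 5) <= (1, 4, 5) -> finishes; pool += (1, 2, 3) = (2, 6, 8)
  W8 needs (2, 6, 8) <= (2, 6, 8) -> finishes; pool += (2, 2, 1) = (4, 8, 9)
  W9 needs (4, 3, 3) <= (4, 8, 9) -> finishes; pool += (2, 2, 0) = (6, 10, 9)
  W6 needs (0, 8, 7) <= (6, 10, 9) -> finishes; pool += (0, 1, 0) = (6, 11, 9)
  W1 needs (4, 8, 7) <= (6, 11, 9) -> finishes; pool += (0, 2, 2) = (6, 13, 11)
  W3 needs (3, 8, 11) <= (6, 13, 11) -> finishes; pool += (0, 2, 2) = (6, 15, 13)


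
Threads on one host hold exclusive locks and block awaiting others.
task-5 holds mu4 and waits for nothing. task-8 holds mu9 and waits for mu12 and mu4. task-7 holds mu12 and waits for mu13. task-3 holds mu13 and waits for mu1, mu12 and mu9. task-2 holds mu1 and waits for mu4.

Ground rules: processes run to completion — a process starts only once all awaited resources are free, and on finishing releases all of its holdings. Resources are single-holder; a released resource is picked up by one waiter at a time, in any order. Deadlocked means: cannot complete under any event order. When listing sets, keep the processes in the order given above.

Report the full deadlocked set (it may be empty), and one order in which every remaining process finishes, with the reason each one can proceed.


Deadlocked: task-8, task-7 and task-3.
Key observation: the loop task-8 -> task-7 -> task-3 -> task-8 blocks itself forever; no other process is dragged down with it.
One completion order for the rest: task-5, task-2.
Check, step by step:
  task-5: no waits; runs immediately, freeing mu4
  run task-2 (all its waits — mu4 — are resolved); releases mu1


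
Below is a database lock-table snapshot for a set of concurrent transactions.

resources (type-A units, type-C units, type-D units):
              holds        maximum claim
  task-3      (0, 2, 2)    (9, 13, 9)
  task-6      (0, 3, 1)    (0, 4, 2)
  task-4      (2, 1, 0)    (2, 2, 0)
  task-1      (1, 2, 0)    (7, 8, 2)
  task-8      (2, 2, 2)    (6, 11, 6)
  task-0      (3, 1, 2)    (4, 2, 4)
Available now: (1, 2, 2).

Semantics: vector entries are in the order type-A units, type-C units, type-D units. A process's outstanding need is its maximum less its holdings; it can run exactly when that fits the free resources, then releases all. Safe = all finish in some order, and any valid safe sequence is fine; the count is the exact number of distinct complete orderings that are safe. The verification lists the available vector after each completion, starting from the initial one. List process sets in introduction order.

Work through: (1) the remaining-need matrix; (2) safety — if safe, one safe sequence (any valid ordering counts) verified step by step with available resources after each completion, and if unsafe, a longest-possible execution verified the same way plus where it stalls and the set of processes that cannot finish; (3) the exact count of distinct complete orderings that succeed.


(1) Remaining need (order type-A units, type-C units, type-D units):
  task-3: (9, 11, 7)
  task-6: (0, 1, 1)
  task-4: (0, 1, 0)
  task-1: (6, 6, 2)
  task-8: (4, 9, 4)
  task-0: (1, 1, 2)
(2) SAFE — a valid safe sequence is task-6, task-4, task-0, task-1, task-8, task-3.
Key observation: reading the order forward, task-1 is the first process whose need (6, 6, 2) meets the free pool (6, 7, 5) exactly on a resource it requests.
Verifying each step:
  pool = (1, 2, 2)
  task-6 needs (0, 1, 1) <= (1, 2, 2) -> finishes; pool += (0, 3, 1) = (1, 5, 3)
  task-4 needs (0, 1, 0) <= (1, 5, 3) -> finishes; pool += (2, 1, 0) = (3, 6, 3)
  task-0 needs (1, 1, 2) <= (3, 6, 3) -> finishes; pool += (3, 1, 2) = (6, 7, 5)
  task-1 needs (6, 6, 2) <= (6, 7, 5) -> finishes; pool += (1, 2, 0) = (7, 9, 5)
  task-8 needs (4, 9, 4) <= (7, 9, 5) -> finishes; pool += (2, 2, 2) = (9, 11, 7)
  task-3 needs (9, 11, 7) <= (9, 11, 7) -> finishes; pool += (0, 2, 2) = (9, 13, 9)
(3) The exact count: 6 of the possible complete orderings are safe sequences.
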